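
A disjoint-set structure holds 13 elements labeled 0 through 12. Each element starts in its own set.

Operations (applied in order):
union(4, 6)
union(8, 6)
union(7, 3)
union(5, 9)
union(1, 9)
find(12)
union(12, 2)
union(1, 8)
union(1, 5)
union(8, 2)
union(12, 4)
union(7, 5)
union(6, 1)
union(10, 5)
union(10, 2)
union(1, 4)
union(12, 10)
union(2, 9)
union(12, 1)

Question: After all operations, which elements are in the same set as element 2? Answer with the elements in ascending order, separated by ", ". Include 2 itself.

Step 1: union(4, 6) -> merged; set of 4 now {4, 6}
Step 2: union(8, 6) -> merged; set of 8 now {4, 6, 8}
Step 3: union(7, 3) -> merged; set of 7 now {3, 7}
Step 4: union(5, 9) -> merged; set of 5 now {5, 9}
Step 5: union(1, 9) -> merged; set of 1 now {1, 5, 9}
Step 6: find(12) -> no change; set of 12 is {12}
Step 7: union(12, 2) -> merged; set of 12 now {2, 12}
Step 8: union(1, 8) -> merged; set of 1 now {1, 4, 5, 6, 8, 9}
Step 9: union(1, 5) -> already same set; set of 1 now {1, 4, 5, 6, 8, 9}
Step 10: union(8, 2) -> merged; set of 8 now {1, 2, 4, 5, 6, 8, 9, 12}
Step 11: union(12, 4) -> already same set; set of 12 now {1, 2, 4, 5, 6, 8, 9, 12}
Step 12: union(7, 5) -> merged; set of 7 now {1, 2, 3, 4, 5, 6, 7, 8, 9, 12}
Step 13: union(6, 1) -> already same set; set of 6 now {1, 2, 3, 4, 5, 6, 7, 8, 9, 12}
Step 14: union(10, 5) -> merged; set of 10 now {1, 2, 3, 4, 5, 6, 7, 8, 9, 10, 12}
Step 15: union(10, 2) -> already same set; set of 10 now {1, 2, 3, 4, 5, 6, 7, 8, 9, 10, 12}
Step 16: union(1, 4) -> already same set; set of 1 now {1, 2, 3, 4, 5, 6, 7, 8, 9, 10, 12}
Step 17: union(12, 10) -> already same set; set of 12 now {1, 2, 3, 4, 5, 6, 7, 8, 9, 10, 12}
Step 18: union(2, 9) -> already same set; set of 2 now {1, 2, 3, 4, 5, 6, 7, 8, 9, 10, 12}
Step 19: union(12, 1) -> already same set; set of 12 now {1, 2, 3, 4, 5, 6, 7, 8, 9, 10, 12}
Component of 2: {1, 2, 3, 4, 5, 6, 7, 8, 9, 10, 12}

Answer: 1, 2, 3, 4, 5, 6, 7, 8, 9, 10, 12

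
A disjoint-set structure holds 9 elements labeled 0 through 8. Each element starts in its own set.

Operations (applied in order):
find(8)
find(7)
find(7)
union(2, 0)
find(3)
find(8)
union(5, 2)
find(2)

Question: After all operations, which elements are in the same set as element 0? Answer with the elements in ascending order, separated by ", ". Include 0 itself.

Answer: 0, 2, 5

Derivation:
Step 1: find(8) -> no change; set of 8 is {8}
Step 2: find(7) -> no change; set of 7 is {7}
Step 3: find(7) -> no change; set of 7 is {7}
Step 4: union(2, 0) -> merged; set of 2 now {0, 2}
Step 5: find(3) -> no change; set of 3 is {3}
Step 6: find(8) -> no change; set of 8 is {8}
Step 7: union(5, 2) -> merged; set of 5 now {0, 2, 5}
Step 8: find(2) -> no change; set of 2 is {0, 2, 5}
Component of 0: {0, 2, 5}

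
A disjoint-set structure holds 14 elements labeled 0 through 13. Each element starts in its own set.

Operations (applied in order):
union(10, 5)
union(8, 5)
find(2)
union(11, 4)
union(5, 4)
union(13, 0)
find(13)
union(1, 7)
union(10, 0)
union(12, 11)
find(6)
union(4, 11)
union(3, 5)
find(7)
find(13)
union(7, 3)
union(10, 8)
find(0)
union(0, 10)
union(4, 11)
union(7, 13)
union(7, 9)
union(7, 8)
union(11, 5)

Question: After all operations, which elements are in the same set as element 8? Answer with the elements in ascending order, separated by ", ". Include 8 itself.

Answer: 0, 1, 3, 4, 5, 7, 8, 9, 10, 11, 12, 13

Derivation:
Step 1: union(10, 5) -> merged; set of 10 now {5, 10}
Step 2: union(8, 5) -> merged; set of 8 now {5, 8, 10}
Step 3: find(2) -> no change; set of 2 is {2}
Step 4: union(11, 4) -> merged; set of 11 now {4, 11}
Step 5: union(5, 4) -> merged; set of 5 now {4, 5, 8, 10, 11}
Step 6: union(13, 0) -> merged; set of 13 now {0, 13}
Step 7: find(13) -> no change; set of 13 is {0, 13}
Step 8: union(1, 7) -> merged; set of 1 now {1, 7}
Step 9: union(10, 0) -> merged; set of 10 now {0, 4, 5, 8, 10, 11, 13}
Step 10: union(12, 11) -> merged; set of 12 now {0, 4, 5, 8, 10, 11, 12, 13}
Step 11: find(6) -> no change; set of 6 is {6}
Step 12: union(4, 11) -> already same set; set of 4 now {0, 4, 5, 8, 10, 11, 12, 13}
Step 13: union(3, 5) -> merged; set of 3 now {0, 3, 4, 5, 8, 10, 11, 12, 13}
Step 14: find(7) -> no change; set of 7 is {1, 7}
Step 15: find(13) -> no change; set of 13 is {0, 3, 4, 5, 8, 10, 11, 12, 13}
Step 16: union(7, 3) -> merged; set of 7 now {0, 1, 3, 4, 5, 7, 8, 10, 11, 12, 13}
Step 17: union(10, 8) -> already same set; set of 10 now {0, 1, 3, 4, 5, 7, 8, 10, 11, 12, 13}
Step 18: find(0) -> no change; set of 0 is {0, 1, 3, 4, 5, 7, 8, 10, 11, 12, 13}
Step 19: union(0, 10) -> already same set; set of 0 now {0, 1, 3, 4, 5, 7, 8, 10, 11, 12, 13}
Step 20: union(4, 11) -> already same set; set of 4 now {0, 1, 3, 4, 5, 7, 8, 10, 11, 12, 13}
Step 21: union(7, 13) -> already same set; set of 7 now {0, 1, 3, 4, 5, 7, 8, 10, 11, 12, 13}
Step 22: union(7, 9) -> merged; set of 7 now {0, 1, 3, 4, 5, 7, 8, 9, 10, 11, 12, 13}
Step 23: union(7, 8) -> already same set; set of 7 now {0, 1, 3, 4, 5, 7, 8, 9, 10, 11, 12, 13}
Step 24: union(11, 5) -> already same set; set of 11 now {0, 1, 3, 4, 5, 7, 8, 9, 10, 11, 12, 13}
Component of 8: {0, 1, 3, 4, 5, 7, 8, 9, 10, 11, 12, 13}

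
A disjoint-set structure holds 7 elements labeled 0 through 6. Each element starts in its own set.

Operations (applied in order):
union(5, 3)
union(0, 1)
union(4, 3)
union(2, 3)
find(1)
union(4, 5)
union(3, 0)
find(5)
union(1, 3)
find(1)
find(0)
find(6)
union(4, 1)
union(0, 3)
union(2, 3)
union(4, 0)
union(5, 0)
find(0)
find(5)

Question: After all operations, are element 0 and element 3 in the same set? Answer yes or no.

Step 1: union(5, 3) -> merged; set of 5 now {3, 5}
Step 2: union(0, 1) -> merged; set of 0 now {0, 1}
Step 3: union(4, 3) -> merged; set of 4 now {3, 4, 5}
Step 4: union(2, 3) -> merged; set of 2 now {2, 3, 4, 5}
Step 5: find(1) -> no change; set of 1 is {0, 1}
Step 6: union(4, 5) -> already same set; set of 4 now {2, 3, 4, 5}
Step 7: union(3, 0) -> merged; set of 3 now {0, 1, 2, 3, 4, 5}
Step 8: find(5) -> no change; set of 5 is {0, 1, 2, 3, 4, 5}
Step 9: union(1, 3) -> already same set; set of 1 now {0, 1, 2, 3, 4, 5}
Step 10: find(1) -> no change; set of 1 is {0, 1, 2, 3, 4, 5}
Step 11: find(0) -> no change; set of 0 is {0, 1, 2, 3, 4, 5}
Step 12: find(6) -> no change; set of 6 is {6}
Step 13: union(4, 1) -> already same set; set of 4 now {0, 1, 2, 3, 4, 5}
Step 14: union(0, 3) -> already same set; set of 0 now {0, 1, 2, 3, 4, 5}
Step 15: union(2, 3) -> already same set; set of 2 now {0, 1, 2, 3, 4, 5}
Step 16: union(4, 0) -> already same set; set of 4 now {0, 1, 2, 3, 4, 5}
Step 17: union(5, 0) -> already same set; set of 5 now {0, 1, 2, 3, 4, 5}
Step 18: find(0) -> no change; set of 0 is {0, 1, 2, 3, 4, 5}
Step 19: find(5) -> no change; set of 5 is {0, 1, 2, 3, 4, 5}
Set of 0: {0, 1, 2, 3, 4, 5}; 3 is a member.

Answer: yes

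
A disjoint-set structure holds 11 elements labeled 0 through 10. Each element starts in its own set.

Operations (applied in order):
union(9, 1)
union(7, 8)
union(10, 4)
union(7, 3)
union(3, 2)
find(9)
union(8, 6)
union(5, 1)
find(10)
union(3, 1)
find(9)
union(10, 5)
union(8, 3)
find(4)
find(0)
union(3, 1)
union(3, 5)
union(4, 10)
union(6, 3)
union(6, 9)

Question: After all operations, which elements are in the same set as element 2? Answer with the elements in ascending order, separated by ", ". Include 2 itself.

Answer: 1, 2, 3, 4, 5, 6, 7, 8, 9, 10

Derivation:
Step 1: union(9, 1) -> merged; set of 9 now {1, 9}
Step 2: union(7, 8) -> merged; set of 7 now {7, 8}
Step 3: union(10, 4) -> merged; set of 10 now {4, 10}
Step 4: union(7, 3) -> merged; set of 7 now {3, 7, 8}
Step 5: union(3, 2) -> merged; set of 3 now {2, 3, 7, 8}
Step 6: find(9) -> no change; set of 9 is {1, 9}
Step 7: union(8, 6) -> merged; set of 8 now {2, 3, 6, 7, 8}
Step 8: union(5, 1) -> merged; set of 5 now {1, 5, 9}
Step 9: find(10) -> no change; set of 10 is {4, 10}
Step 10: union(3, 1) -> merged; set of 3 now {1, 2, 3, 5, 6, 7, 8, 9}
Step 11: find(9) -> no change; set of 9 is {1, 2, 3, 5, 6, 7, 8, 9}
Step 12: union(10, 5) -> merged; set of 10 now {1, 2, 3, 4, 5, 6, 7, 8, 9, 10}
Step 13: union(8, 3) -> already same set; set of 8 now {1, 2, 3, 4, 5, 6, 7, 8, 9, 10}
Step 14: find(4) -> no change; set of 4 is {1, 2, 3, 4, 5, 6, 7, 8, 9, 10}
Step 15: find(0) -> no change; set of 0 is {0}
Step 16: union(3, 1) -> already same set; set of 3 now {1, 2, 3, 4, 5, 6, 7, 8, 9, 10}
Step 17: union(3, 5) -> already same set; set of 3 now {1, 2, 3, 4, 5, 6, 7, 8, 9, 10}
Step 18: union(4, 10) -> already same set; set of 4 now {1, 2, 3, 4, 5, 6, 7, 8, 9, 10}
Step 19: union(6, 3) -> already same set; set of 6 now {1, 2, 3, 4, 5, 6, 7, 8, 9, 10}
Step 20: union(6, 9) -> already same set; set of 6 now {1, 2, 3, 4, 5, 6, 7, 8, 9, 10}
Component of 2: {1, 2, 3, 4, 5, 6, 7, 8, 9, 10}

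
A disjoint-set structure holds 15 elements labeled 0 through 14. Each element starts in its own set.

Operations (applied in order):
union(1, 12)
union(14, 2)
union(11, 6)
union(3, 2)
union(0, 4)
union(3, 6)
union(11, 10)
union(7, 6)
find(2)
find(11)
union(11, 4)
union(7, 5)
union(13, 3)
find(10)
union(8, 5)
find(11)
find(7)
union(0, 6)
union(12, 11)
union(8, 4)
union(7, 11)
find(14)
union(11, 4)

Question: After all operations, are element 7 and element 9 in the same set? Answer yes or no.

Answer: no

Derivation:
Step 1: union(1, 12) -> merged; set of 1 now {1, 12}
Step 2: union(14, 2) -> merged; set of 14 now {2, 14}
Step 3: union(11, 6) -> merged; set of 11 now {6, 11}
Step 4: union(3, 2) -> merged; set of 3 now {2, 3, 14}
Step 5: union(0, 4) -> merged; set of 0 now {0, 4}
Step 6: union(3, 6) -> merged; set of 3 now {2, 3, 6, 11, 14}
Step 7: union(11, 10) -> merged; set of 11 now {2, 3, 6, 10, 11, 14}
Step 8: union(7, 6) -> merged; set of 7 now {2, 3, 6, 7, 10, 11, 14}
Step 9: find(2) -> no change; set of 2 is {2, 3, 6, 7, 10, 11, 14}
Step 10: find(11) -> no change; set of 11 is {2, 3, 6, 7, 10, 11, 14}
Step 11: union(11, 4) -> merged; set of 11 now {0, 2, 3, 4, 6, 7, 10, 11, 14}
Step 12: union(7, 5) -> merged; set of 7 now {0, 2, 3, 4, 5, 6, 7, 10, 11, 14}
Step 13: union(13, 3) -> merged; set of 13 now {0, 2, 3, 4, 5, 6, 7, 10, 11, 13, 14}
Step 14: find(10) -> no change; set of 10 is {0, 2, 3, 4, 5, 6, 7, 10, 11, 13, 14}
Step 15: union(8, 5) -> merged; set of 8 now {0, 2, 3, 4, 5, 6, 7, 8, 10, 11, 13, 14}
Step 16: find(11) -> no change; set of 11 is {0, 2, 3, 4, 5, 6, 7, 8, 10, 11, 13, 14}
Step 17: find(7) -> no change; set of 7 is {0, 2, 3, 4, 5, 6, 7, 8, 10, 11, 13, 14}
Step 18: union(0, 6) -> already same set; set of 0 now {0, 2, 3, 4, 5, 6, 7, 8, 10, 11, 13, 14}
Step 19: union(12, 11) -> merged; set of 12 now {0, 1, 2, 3, 4, 5, 6, 7, 8, 10, 11, 12, 13, 14}
Step 20: union(8, 4) -> already same set; set of 8 now {0, 1, 2, 3, 4, 5, 6, 7, 8, 10, 11, 12, 13, 14}
Step 21: union(7, 11) -> already same set; set of 7 now {0, 1, 2, 3, 4, 5, 6, 7, 8, 10, 11, 12, 13, 14}
Step 22: find(14) -> no change; set of 14 is {0, 1, 2, 3, 4, 5, 6, 7, 8, 10, 11, 12, 13, 14}
Step 23: union(11, 4) -> already same set; set of 11 now {0, 1, 2, 3, 4, 5, 6, 7, 8, 10, 11, 12, 13, 14}
Set of 7: {0, 1, 2, 3, 4, 5, 6, 7, 8, 10, 11, 12, 13, 14}; 9 is not a member.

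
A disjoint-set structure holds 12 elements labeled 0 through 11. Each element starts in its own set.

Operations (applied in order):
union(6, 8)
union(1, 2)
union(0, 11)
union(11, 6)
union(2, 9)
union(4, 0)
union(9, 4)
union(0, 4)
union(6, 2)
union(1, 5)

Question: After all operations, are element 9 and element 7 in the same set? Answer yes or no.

Answer: no

Derivation:
Step 1: union(6, 8) -> merged; set of 6 now {6, 8}
Step 2: union(1, 2) -> merged; set of 1 now {1, 2}
Step 3: union(0, 11) -> merged; set of 0 now {0, 11}
Step 4: union(11, 6) -> merged; set of 11 now {0, 6, 8, 11}
Step 5: union(2, 9) -> merged; set of 2 now {1, 2, 9}
Step 6: union(4, 0) -> merged; set of 4 now {0, 4, 6, 8, 11}
Step 7: union(9, 4) -> merged; set of 9 now {0, 1, 2, 4, 6, 8, 9, 11}
Step 8: union(0, 4) -> already same set; set of 0 now {0, 1, 2, 4, 6, 8, 9, 11}
Step 9: union(6, 2) -> already same set; set of 6 now {0, 1, 2, 4, 6, 8, 9, 11}
Step 10: union(1, 5) -> merged; set of 1 now {0, 1, 2, 4, 5, 6, 8, 9, 11}
Set of 9: {0, 1, 2, 4, 5, 6, 8, 9, 11}; 7 is not a member.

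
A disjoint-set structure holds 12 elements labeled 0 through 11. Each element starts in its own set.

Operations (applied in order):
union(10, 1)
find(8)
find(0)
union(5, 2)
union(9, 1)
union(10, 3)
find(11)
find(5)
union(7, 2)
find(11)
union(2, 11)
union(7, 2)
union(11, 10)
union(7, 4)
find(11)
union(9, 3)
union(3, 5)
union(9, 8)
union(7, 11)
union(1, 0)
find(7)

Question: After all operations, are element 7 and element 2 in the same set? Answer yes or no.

Answer: yes

Derivation:
Step 1: union(10, 1) -> merged; set of 10 now {1, 10}
Step 2: find(8) -> no change; set of 8 is {8}
Step 3: find(0) -> no change; set of 0 is {0}
Step 4: union(5, 2) -> merged; set of 5 now {2, 5}
Step 5: union(9, 1) -> merged; set of 9 now {1, 9, 10}
Step 6: union(10, 3) -> merged; set of 10 now {1, 3, 9, 10}
Step 7: find(11) -> no change; set of 11 is {11}
Step 8: find(5) -> no change; set of 5 is {2, 5}
Step 9: union(7, 2) -> merged; set of 7 now {2, 5, 7}
Step 10: find(11) -> no change; set of 11 is {11}
Step 11: union(2, 11) -> merged; set of 2 now {2, 5, 7, 11}
Step 12: union(7, 2) -> already same set; set of 7 now {2, 5, 7, 11}
Step 13: union(11, 10) -> merged; set of 11 now {1, 2, 3, 5, 7, 9, 10, 11}
Step 14: union(7, 4) -> merged; set of 7 now {1, 2, 3, 4, 5, 7, 9, 10, 11}
Step 15: find(11) -> no change; set of 11 is {1, 2, 3, 4, 5, 7, 9, 10, 11}
Step 16: union(9, 3) -> already same set; set of 9 now {1, 2, 3, 4, 5, 7, 9, 10, 11}
Step 17: union(3, 5) -> already same set; set of 3 now {1, 2, 3, 4, 5, 7, 9, 10, 11}
Step 18: union(9, 8) -> merged; set of 9 now {1, 2, 3, 4, 5, 7, 8, 9, 10, 11}
Step 19: union(7, 11) -> already same set; set of 7 now {1, 2, 3, 4, 5, 7, 8, 9, 10, 11}
Step 20: union(1, 0) -> merged; set of 1 now {0, 1, 2, 3, 4, 5, 7, 8, 9, 10, 11}
Step 21: find(7) -> no change; set of 7 is {0, 1, 2, 3, 4, 5, 7, 8, 9, 10, 11}
Set of 7: {0, 1, 2, 3, 4, 5, 7, 8, 9, 10, 11}; 2 is a member.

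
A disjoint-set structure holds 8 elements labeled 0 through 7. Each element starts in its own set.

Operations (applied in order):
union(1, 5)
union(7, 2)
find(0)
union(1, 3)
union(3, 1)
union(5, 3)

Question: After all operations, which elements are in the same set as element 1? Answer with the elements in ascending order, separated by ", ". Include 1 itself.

Step 1: union(1, 5) -> merged; set of 1 now {1, 5}
Step 2: union(7, 2) -> merged; set of 7 now {2, 7}
Step 3: find(0) -> no change; set of 0 is {0}
Step 4: union(1, 3) -> merged; set of 1 now {1, 3, 5}
Step 5: union(3, 1) -> already same set; set of 3 now {1, 3, 5}
Step 6: union(5, 3) -> already same set; set of 5 now {1, 3, 5}
Component of 1: {1, 3, 5}

Answer: 1, 3, 5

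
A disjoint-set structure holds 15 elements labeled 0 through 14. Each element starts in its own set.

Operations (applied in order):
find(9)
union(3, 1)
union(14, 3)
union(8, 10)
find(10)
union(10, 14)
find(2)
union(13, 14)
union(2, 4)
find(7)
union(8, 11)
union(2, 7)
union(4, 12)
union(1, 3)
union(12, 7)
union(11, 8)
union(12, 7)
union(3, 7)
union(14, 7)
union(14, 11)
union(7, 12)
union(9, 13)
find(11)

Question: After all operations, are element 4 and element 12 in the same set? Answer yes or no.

Step 1: find(9) -> no change; set of 9 is {9}
Step 2: union(3, 1) -> merged; set of 3 now {1, 3}
Step 3: union(14, 3) -> merged; set of 14 now {1, 3, 14}
Step 4: union(8, 10) -> merged; set of 8 now {8, 10}
Step 5: find(10) -> no change; set of 10 is {8, 10}
Step 6: union(10, 14) -> merged; set of 10 now {1, 3, 8, 10, 14}
Step 7: find(2) -> no change; set of 2 is {2}
Step 8: union(13, 14) -> merged; set of 13 now {1, 3, 8, 10, 13, 14}
Step 9: union(2, 4) -> merged; set of 2 now {2, 4}
Step 10: find(7) -> no change; set of 7 is {7}
Step 11: union(8, 11) -> merged; set of 8 now {1, 3, 8, 10, 11, 13, 14}
Step 12: union(2, 7) -> merged; set of 2 now {2, 4, 7}
Step 13: union(4, 12) -> merged; set of 4 now {2, 4, 7, 12}
Step 14: union(1, 3) -> already same set; set of 1 now {1, 3, 8, 10, 11, 13, 14}
Step 15: union(12, 7) -> already same set; set of 12 now {2, 4, 7, 12}
Step 16: union(11, 8) -> already same set; set of 11 now {1, 3, 8, 10, 11, 13, 14}
Step 17: union(12, 7) -> already same set; set of 12 now {2, 4, 7, 12}
Step 18: union(3, 7) -> merged; set of 3 now {1, 2, 3, 4, 7, 8, 10, 11, 12, 13, 14}
Step 19: union(14, 7) -> already same set; set of 14 now {1, 2, 3, 4, 7, 8, 10, 11, 12, 13, 14}
Step 20: union(14, 11) -> already same set; set of 14 now {1, 2, 3, 4, 7, 8, 10, 11, 12, 13, 14}
Step 21: union(7, 12) -> already same set; set of 7 now {1, 2, 3, 4, 7, 8, 10, 11, 12, 13, 14}
Step 22: union(9, 13) -> merged; set of 9 now {1, 2, 3, 4, 7, 8, 9, 10, 11, 12, 13, 14}
Step 23: find(11) -> no change; set of 11 is {1, 2, 3, 4, 7, 8, 9, 10, 11, 12, 13, 14}
Set of 4: {1, 2, 3, 4, 7, 8, 9, 10, 11, 12, 13, 14}; 12 is a member.

Answer: yes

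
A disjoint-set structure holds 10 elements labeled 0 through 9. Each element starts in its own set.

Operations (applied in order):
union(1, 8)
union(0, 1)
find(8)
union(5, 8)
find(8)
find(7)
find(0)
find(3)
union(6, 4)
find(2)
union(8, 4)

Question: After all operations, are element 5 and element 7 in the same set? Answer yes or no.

Answer: no

Derivation:
Step 1: union(1, 8) -> merged; set of 1 now {1, 8}
Step 2: union(0, 1) -> merged; set of 0 now {0, 1, 8}
Step 3: find(8) -> no change; set of 8 is {0, 1, 8}
Step 4: union(5, 8) -> merged; set of 5 now {0, 1, 5, 8}
Step 5: find(8) -> no change; set of 8 is {0, 1, 5, 8}
Step 6: find(7) -> no change; set of 7 is {7}
Step 7: find(0) -> no change; set of 0 is {0, 1, 5, 8}
Step 8: find(3) -> no change; set of 3 is {3}
Step 9: union(6, 4) -> merged; set of 6 now {4, 6}
Step 10: find(2) -> no change; set of 2 is {2}
Step 11: union(8, 4) -> merged; set of 8 now {0, 1, 4, 5, 6, 8}
Set of 5: {0, 1, 4, 5, 6, 8}; 7 is not a member.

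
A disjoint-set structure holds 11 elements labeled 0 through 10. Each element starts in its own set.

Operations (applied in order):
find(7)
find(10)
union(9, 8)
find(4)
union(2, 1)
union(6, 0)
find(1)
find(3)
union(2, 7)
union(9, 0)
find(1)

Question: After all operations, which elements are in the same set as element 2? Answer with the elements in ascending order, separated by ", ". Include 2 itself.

Step 1: find(7) -> no change; set of 7 is {7}
Step 2: find(10) -> no change; set of 10 is {10}
Step 3: union(9, 8) -> merged; set of 9 now {8, 9}
Step 4: find(4) -> no change; set of 4 is {4}
Step 5: union(2, 1) -> merged; set of 2 now {1, 2}
Step 6: union(6, 0) -> merged; set of 6 now {0, 6}
Step 7: find(1) -> no change; set of 1 is {1, 2}
Step 8: find(3) -> no change; set of 3 is {3}
Step 9: union(2, 7) -> merged; set of 2 now {1, 2, 7}
Step 10: union(9, 0) -> merged; set of 9 now {0, 6, 8, 9}
Step 11: find(1) -> no change; set of 1 is {1, 2, 7}
Component of 2: {1, 2, 7}

Answer: 1, 2, 7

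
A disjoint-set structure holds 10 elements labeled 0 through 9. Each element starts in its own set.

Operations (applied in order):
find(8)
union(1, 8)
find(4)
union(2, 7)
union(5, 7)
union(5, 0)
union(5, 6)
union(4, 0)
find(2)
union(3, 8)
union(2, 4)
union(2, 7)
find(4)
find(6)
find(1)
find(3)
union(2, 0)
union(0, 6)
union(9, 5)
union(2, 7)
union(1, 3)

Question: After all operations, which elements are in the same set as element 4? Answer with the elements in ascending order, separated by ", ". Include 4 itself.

Answer: 0, 2, 4, 5, 6, 7, 9

Derivation:
Step 1: find(8) -> no change; set of 8 is {8}
Step 2: union(1, 8) -> merged; set of 1 now {1, 8}
Step 3: find(4) -> no change; set of 4 is {4}
Step 4: union(2, 7) -> merged; set of 2 now {2, 7}
Step 5: union(5, 7) -> merged; set of 5 now {2, 5, 7}
Step 6: union(5, 0) -> merged; set of 5 now {0, 2, 5, 7}
Step 7: union(5, 6) -> merged; set of 5 now {0, 2, 5, 6, 7}
Step 8: union(4, 0) -> merged; set of 4 now {0, 2, 4, 5, 6, 7}
Step 9: find(2) -> no change; set of 2 is {0, 2, 4, 5, 6, 7}
Step 10: union(3, 8) -> merged; set of 3 now {1, 3, 8}
Step 11: union(2, 4) -> already same set; set of 2 now {0, 2, 4, 5, 6, 7}
Step 12: union(2, 7) -> already same set; set of 2 now {0, 2, 4, 5, 6, 7}
Step 13: find(4) -> no change; set of 4 is {0, 2, 4, 5, 6, 7}
Step 14: find(6) -> no change; set of 6 is {0, 2, 4, 5, 6, 7}
Step 15: find(1) -> no change; set of 1 is {1, 3, 8}
Step 16: find(3) -> no change; set of 3 is {1, 3, 8}
Step 17: union(2, 0) -> already same set; set of 2 now {0, 2, 4, 5, 6, 7}
Step 18: union(0, 6) -> already same set; set of 0 now {0, 2, 4, 5, 6, 7}
Step 19: union(9, 5) -> merged; set of 9 now {0, 2, 4, 5, 6, 7, 9}
Step 20: union(2, 7) -> already same set; set of 2 now {0, 2, 4, 5, 6, 7, 9}
Step 21: union(1, 3) -> already same set; set of 1 now {1, 3, 8}
Component of 4: {0, 2, 4, 5, 6, 7, 9}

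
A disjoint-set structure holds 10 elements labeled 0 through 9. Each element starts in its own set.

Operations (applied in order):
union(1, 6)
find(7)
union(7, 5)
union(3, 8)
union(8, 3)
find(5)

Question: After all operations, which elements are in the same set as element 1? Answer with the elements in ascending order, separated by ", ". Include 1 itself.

Step 1: union(1, 6) -> merged; set of 1 now {1, 6}
Step 2: find(7) -> no change; set of 7 is {7}
Step 3: union(7, 5) -> merged; set of 7 now {5, 7}
Step 4: union(3, 8) -> merged; set of 3 now {3, 8}
Step 5: union(8, 3) -> already same set; set of 8 now {3, 8}
Step 6: find(5) -> no change; set of 5 is {5, 7}
Component of 1: {1, 6}

Answer: 1, 6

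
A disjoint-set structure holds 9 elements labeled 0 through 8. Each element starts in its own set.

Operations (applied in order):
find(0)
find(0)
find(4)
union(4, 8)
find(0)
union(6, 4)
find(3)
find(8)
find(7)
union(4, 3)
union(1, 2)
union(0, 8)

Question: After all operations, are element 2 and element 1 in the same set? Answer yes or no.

Step 1: find(0) -> no change; set of 0 is {0}
Step 2: find(0) -> no change; set of 0 is {0}
Step 3: find(4) -> no change; set of 4 is {4}
Step 4: union(4, 8) -> merged; set of 4 now {4, 8}
Step 5: find(0) -> no change; set of 0 is {0}
Step 6: union(6, 4) -> merged; set of 6 now {4, 6, 8}
Step 7: find(3) -> no change; set of 3 is {3}
Step 8: find(8) -> no change; set of 8 is {4, 6, 8}
Step 9: find(7) -> no change; set of 7 is {7}
Step 10: union(4, 3) -> merged; set of 4 now {3, 4, 6, 8}
Step 11: union(1, 2) -> merged; set of 1 now {1, 2}
Step 12: union(0, 8) -> merged; set of 0 now {0, 3, 4, 6, 8}
Set of 2: {1, 2}; 1 is a member.

Answer: yes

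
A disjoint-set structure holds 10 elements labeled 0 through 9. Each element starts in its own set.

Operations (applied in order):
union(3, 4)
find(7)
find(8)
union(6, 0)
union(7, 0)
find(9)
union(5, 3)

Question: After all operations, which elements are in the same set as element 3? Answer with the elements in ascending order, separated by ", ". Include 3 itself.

Step 1: union(3, 4) -> merged; set of 3 now {3, 4}
Step 2: find(7) -> no change; set of 7 is {7}
Step 3: find(8) -> no change; set of 8 is {8}
Step 4: union(6, 0) -> merged; set of 6 now {0, 6}
Step 5: union(7, 0) -> merged; set of 7 now {0, 6, 7}
Step 6: find(9) -> no change; set of 9 is {9}
Step 7: union(5, 3) -> merged; set of 5 now {3, 4, 5}
Component of 3: {3, 4, 5}

Answer: 3, 4, 5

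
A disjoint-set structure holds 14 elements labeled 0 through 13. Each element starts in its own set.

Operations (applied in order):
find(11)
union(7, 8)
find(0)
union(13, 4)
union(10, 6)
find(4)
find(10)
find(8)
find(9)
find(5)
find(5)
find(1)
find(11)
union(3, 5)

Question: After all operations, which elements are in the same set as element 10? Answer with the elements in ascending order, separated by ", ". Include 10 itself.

Answer: 6, 10

Derivation:
Step 1: find(11) -> no change; set of 11 is {11}
Step 2: union(7, 8) -> merged; set of 7 now {7, 8}
Step 3: find(0) -> no change; set of 0 is {0}
Step 4: union(13, 4) -> merged; set of 13 now {4, 13}
Step 5: union(10, 6) -> merged; set of 10 now {6, 10}
Step 6: find(4) -> no change; set of 4 is {4, 13}
Step 7: find(10) -> no change; set of 10 is {6, 10}
Step 8: find(8) -> no change; set of 8 is {7, 8}
Step 9: find(9) -> no change; set of 9 is {9}
Step 10: find(5) -> no change; set of 5 is {5}
Step 11: find(5) -> no change; set of 5 is {5}
Step 12: find(1) -> no change; set of 1 is {1}
Step 13: find(11) -> no change; set of 11 is {11}
Step 14: union(3, 5) -> merged; set of 3 now {3, 5}
Component of 10: {6, 10}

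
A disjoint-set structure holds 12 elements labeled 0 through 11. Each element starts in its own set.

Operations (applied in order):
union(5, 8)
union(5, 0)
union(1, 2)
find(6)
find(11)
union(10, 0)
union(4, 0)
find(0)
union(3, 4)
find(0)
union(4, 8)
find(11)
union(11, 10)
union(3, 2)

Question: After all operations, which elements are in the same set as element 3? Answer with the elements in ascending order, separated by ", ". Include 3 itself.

Step 1: union(5, 8) -> merged; set of 5 now {5, 8}
Step 2: union(5, 0) -> merged; set of 5 now {0, 5, 8}
Step 3: union(1, 2) -> merged; set of 1 now {1, 2}
Step 4: find(6) -> no change; set of 6 is {6}
Step 5: find(11) -> no change; set of 11 is {11}
Step 6: union(10, 0) -> merged; set of 10 now {0, 5, 8, 10}
Step 7: union(4, 0) -> merged; set of 4 now {0, 4, 5, 8, 10}
Step 8: find(0) -> no change; set of 0 is {0, 4, 5, 8, 10}
Step 9: union(3, 4) -> merged; set of 3 now {0, 3, 4, 5, 8, 10}
Step 10: find(0) -> no change; set of 0 is {0, 3, 4, 5, 8, 10}
Step 11: union(4, 8) -> already same set; set of 4 now {0, 3, 4, 5, 8, 10}
Step 12: find(11) -> no change; set of 11 is {11}
Step 13: union(11, 10) -> merged; set of 11 now {0, 3, 4, 5, 8, 10, 11}
Step 14: union(3, 2) -> merged; set of 3 now {0, 1, 2, 3, 4, 5, 8, 10, 11}
Component of 3: {0, 1, 2, 3, 4, 5, 8, 10, 11}

Answer: 0, 1, 2, 3, 4, 5, 8, 10, 11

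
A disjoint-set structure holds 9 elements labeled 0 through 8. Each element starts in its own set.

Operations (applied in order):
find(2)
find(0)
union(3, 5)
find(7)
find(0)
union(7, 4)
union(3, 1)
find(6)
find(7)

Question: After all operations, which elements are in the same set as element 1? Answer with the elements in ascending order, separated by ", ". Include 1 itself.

Step 1: find(2) -> no change; set of 2 is {2}
Step 2: find(0) -> no change; set of 0 is {0}
Step 3: union(3, 5) -> merged; set of 3 now {3, 5}
Step 4: find(7) -> no change; set of 7 is {7}
Step 5: find(0) -> no change; set of 0 is {0}
Step 6: union(7, 4) -> merged; set of 7 now {4, 7}
Step 7: union(3, 1) -> merged; set of 3 now {1, 3, 5}
Step 8: find(6) -> no change; set of 6 is {6}
Step 9: find(7) -> no change; set of 7 is {4, 7}
Component of 1: {1, 3, 5}

Answer: 1, 3, 5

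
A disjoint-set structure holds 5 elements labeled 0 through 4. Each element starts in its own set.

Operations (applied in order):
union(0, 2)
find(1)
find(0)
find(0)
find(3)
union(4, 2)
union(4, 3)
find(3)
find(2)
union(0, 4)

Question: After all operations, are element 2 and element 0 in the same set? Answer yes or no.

Answer: yes

Derivation:
Step 1: union(0, 2) -> merged; set of 0 now {0, 2}
Step 2: find(1) -> no change; set of 1 is {1}
Step 3: find(0) -> no change; set of 0 is {0, 2}
Step 4: find(0) -> no change; set of 0 is {0, 2}
Step 5: find(3) -> no change; set of 3 is {3}
Step 6: union(4, 2) -> merged; set of 4 now {0, 2, 4}
Step 7: union(4, 3) -> merged; set of 4 now {0, 2, 3, 4}
Step 8: find(3) -> no change; set of 3 is {0, 2, 3, 4}
Step 9: find(2) -> no change; set of 2 is {0, 2, 3, 4}
Step 10: union(0, 4) -> already same set; set of 0 now {0, 2, 3, 4}
Set of 2: {0, 2, 3, 4}; 0 is a member.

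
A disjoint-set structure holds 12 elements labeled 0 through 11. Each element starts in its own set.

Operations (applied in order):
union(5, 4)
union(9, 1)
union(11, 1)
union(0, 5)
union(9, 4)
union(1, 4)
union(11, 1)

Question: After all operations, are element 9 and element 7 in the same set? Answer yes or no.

Answer: no

Derivation:
Step 1: union(5, 4) -> merged; set of 5 now {4, 5}
Step 2: union(9, 1) -> merged; set of 9 now {1, 9}
Step 3: union(11, 1) -> merged; set of 11 now {1, 9, 11}
Step 4: union(0, 5) -> merged; set of 0 now {0, 4, 5}
Step 5: union(9, 4) -> merged; set of 9 now {0, 1, 4, 5, 9, 11}
Step 6: union(1, 4) -> already same set; set of 1 now {0, 1, 4, 5, 9, 11}
Step 7: union(11, 1) -> already same set; set of 11 now {0, 1, 4, 5, 9, 11}
Set of 9: {0, 1, 4, 5, 9, 11}; 7 is not a member.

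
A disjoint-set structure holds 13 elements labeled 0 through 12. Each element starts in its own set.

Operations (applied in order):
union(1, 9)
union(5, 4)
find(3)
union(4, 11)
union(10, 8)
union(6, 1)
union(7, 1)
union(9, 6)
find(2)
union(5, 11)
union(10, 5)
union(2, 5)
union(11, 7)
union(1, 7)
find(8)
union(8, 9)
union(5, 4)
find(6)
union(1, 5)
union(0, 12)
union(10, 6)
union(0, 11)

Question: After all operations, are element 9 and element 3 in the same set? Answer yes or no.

Answer: no

Derivation:
Step 1: union(1, 9) -> merged; set of 1 now {1, 9}
Step 2: union(5, 4) -> merged; set of 5 now {4, 5}
Step 3: find(3) -> no change; set of 3 is {3}
Step 4: union(4, 11) -> merged; set of 4 now {4, 5, 11}
Step 5: union(10, 8) -> merged; set of 10 now {8, 10}
Step 6: union(6, 1) -> merged; set of 6 now {1, 6, 9}
Step 7: union(7, 1) -> merged; set of 7 now {1, 6, 7, 9}
Step 8: union(9, 6) -> already same set; set of 9 now {1, 6, 7, 9}
Step 9: find(2) -> no change; set of 2 is {2}
Step 10: union(5, 11) -> already same set; set of 5 now {4, 5, 11}
Step 11: union(10, 5) -> merged; set of 10 now {4, 5, 8, 10, 11}
Step 12: union(2, 5) -> merged; set of 2 now {2, 4, 5, 8, 10, 11}
Step 13: union(11, 7) -> merged; set of 11 now {1, 2, 4, 5, 6, 7, 8, 9, 10, 11}
Step 14: union(1, 7) -> already same set; set of 1 now {1, 2, 4, 5, 6, 7, 8, 9, 10, 11}
Step 15: find(8) -> no change; set of 8 is {1, 2, 4, 5, 6, 7, 8, 9, 10, 11}
Step 16: union(8, 9) -> already same set; set of 8 now {1, 2, 4, 5, 6, 7, 8, 9, 10, 11}
Step 17: union(5, 4) -> already same set; set of 5 now {1, 2, 4, 5, 6, 7, 8, 9, 10, 11}
Step 18: find(6) -> no change; set of 6 is {1, 2, 4, 5, 6, 7, 8, 9, 10, 11}
Step 19: union(1, 5) -> already same set; set of 1 now {1, 2, 4, 5, 6, 7, 8, 9, 10, 11}
Step 20: union(0, 12) -> merged; set of 0 now {0, 12}
Step 21: union(10, 6) -> already same set; set of 10 now {1, 2, 4, 5, 6, 7, 8, 9, 10, 11}
Step 22: union(0, 11) -> merged; set of 0 now {0, 1, 2, 4, 5, 6, 7, 8, 9, 10, 11, 12}
Set of 9: {0, 1, 2, 4, 5, 6, 7, 8, 9, 10, 11, 12}; 3 is not a member.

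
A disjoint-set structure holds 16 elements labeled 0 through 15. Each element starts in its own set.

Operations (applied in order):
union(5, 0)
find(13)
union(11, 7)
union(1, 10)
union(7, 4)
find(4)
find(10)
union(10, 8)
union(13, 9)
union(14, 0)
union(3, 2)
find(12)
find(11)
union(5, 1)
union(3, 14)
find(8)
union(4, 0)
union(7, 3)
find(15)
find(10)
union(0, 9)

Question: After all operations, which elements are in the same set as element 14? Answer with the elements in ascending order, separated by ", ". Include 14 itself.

Answer: 0, 1, 2, 3, 4, 5, 7, 8, 9, 10, 11, 13, 14

Derivation:
Step 1: union(5, 0) -> merged; set of 5 now {0, 5}
Step 2: find(13) -> no change; set of 13 is {13}
Step 3: union(11, 7) -> merged; set of 11 now {7, 11}
Step 4: union(1, 10) -> merged; set of 1 now {1, 10}
Step 5: union(7, 4) -> merged; set of 7 now {4, 7, 11}
Step 6: find(4) -> no change; set of 4 is {4, 7, 11}
Step 7: find(10) -> no change; set of 10 is {1, 10}
Step 8: union(10, 8) -> merged; set of 10 now {1, 8, 10}
Step 9: union(13, 9) -> merged; set of 13 now {9, 13}
Step 10: union(14, 0) -> merged; set of 14 now {0, 5, 14}
Step 11: union(3, 2) -> merged; set of 3 now {2, 3}
Step 12: find(12) -> no change; set of 12 is {12}
Step 13: find(11) -> no change; set of 11 is {4, 7, 11}
Step 14: union(5, 1) -> merged; set of 5 now {0, 1, 5, 8, 10, 14}
Step 15: union(3, 14) -> merged; set of 3 now {0, 1, 2, 3, 5, 8, 10, 14}
Step 16: find(8) -> no change; set of 8 is {0, 1, 2, 3, 5, 8, 10, 14}
Step 17: union(4, 0) -> merged; set of 4 now {0, 1, 2, 3, 4, 5, 7, 8, 10, 11, 14}
Step 18: union(7, 3) -> already same set; set of 7 now {0, 1, 2, 3, 4, 5, 7, 8, 10, 11, 14}
Step 19: find(15) -> no change; set of 15 is {15}
Step 20: find(10) -> no change; set of 10 is {0, 1, 2, 3, 4, 5, 7, 8, 10, 11, 14}
Step 21: union(0, 9) -> merged; set of 0 now {0, 1, 2, 3, 4, 5, 7, 8, 9, 10, 11, 13, 14}
Component of 14: {0, 1, 2, 3, 4, 5, 7, 8, 9, 10, 11, 13, 14}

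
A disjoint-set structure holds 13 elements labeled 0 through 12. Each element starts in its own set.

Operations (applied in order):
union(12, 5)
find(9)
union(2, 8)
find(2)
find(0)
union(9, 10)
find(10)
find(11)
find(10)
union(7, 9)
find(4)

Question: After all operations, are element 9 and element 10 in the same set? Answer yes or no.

Step 1: union(12, 5) -> merged; set of 12 now {5, 12}
Step 2: find(9) -> no change; set of 9 is {9}
Step 3: union(2, 8) -> merged; set of 2 now {2, 8}
Step 4: find(2) -> no change; set of 2 is {2, 8}
Step 5: find(0) -> no change; set of 0 is {0}
Step 6: union(9, 10) -> merged; set of 9 now {9, 10}
Step 7: find(10) -> no change; set of 10 is {9, 10}
Step 8: find(11) -> no change; set of 11 is {11}
Step 9: find(10) -> no change; set of 10 is {9, 10}
Step 10: union(7, 9) -> merged; set of 7 now {7, 9, 10}
Step 11: find(4) -> no change; set of 4 is {4}
Set of 9: {7, 9, 10}; 10 is a member.

Answer: yes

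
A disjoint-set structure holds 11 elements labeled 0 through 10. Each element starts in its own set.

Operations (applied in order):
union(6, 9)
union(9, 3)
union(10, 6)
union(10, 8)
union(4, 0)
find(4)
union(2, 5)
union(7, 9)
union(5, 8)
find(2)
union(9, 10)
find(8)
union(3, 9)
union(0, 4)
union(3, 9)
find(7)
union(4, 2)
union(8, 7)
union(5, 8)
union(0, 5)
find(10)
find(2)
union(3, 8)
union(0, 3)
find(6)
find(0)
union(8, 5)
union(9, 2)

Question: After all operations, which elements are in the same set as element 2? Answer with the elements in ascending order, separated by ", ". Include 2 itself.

Answer: 0, 2, 3, 4, 5, 6, 7, 8, 9, 10

Derivation:
Step 1: union(6, 9) -> merged; set of 6 now {6, 9}
Step 2: union(9, 3) -> merged; set of 9 now {3, 6, 9}
Step 3: union(10, 6) -> merged; set of 10 now {3, 6, 9, 10}
Step 4: union(10, 8) -> merged; set of 10 now {3, 6, 8, 9, 10}
Step 5: union(4, 0) -> merged; set of 4 now {0, 4}
Step 6: find(4) -> no change; set of 4 is {0, 4}
Step 7: union(2, 5) -> merged; set of 2 now {2, 5}
Step 8: union(7, 9) -> merged; set of 7 now {3, 6, 7, 8, 9, 10}
Step 9: union(5, 8) -> merged; set of 5 now {2, 3, 5, 6, 7, 8, 9, 10}
Step 10: find(2) -> no change; set of 2 is {2, 3, 5, 6, 7, 8, 9, 10}
Step 11: union(9, 10) -> already same set; set of 9 now {2, 3, 5, 6, 7, 8, 9, 10}
Step 12: find(8) -> no change; set of 8 is {2, 3, 5, 6, 7, 8, 9, 10}
Step 13: union(3, 9) -> already same set; set of 3 now {2, 3, 5, 6, 7, 8, 9, 10}
Step 14: union(0, 4) -> already same set; set of 0 now {0, 4}
Step 15: union(3, 9) -> already same set; set of 3 now {2, 3, 5, 6, 7, 8, 9, 10}
Step 16: find(7) -> no change; set of 7 is {2, 3, 5, 6, 7, 8, 9, 10}
Step 17: union(4, 2) -> merged; set of 4 now {0, 2, 3, 4, 5, 6, 7, 8, 9, 10}
Step 18: union(8, 7) -> already same set; set of 8 now {0, 2, 3, 4, 5, 6, 7, 8, 9, 10}
Step 19: union(5, 8) -> already same set; set of 5 now {0, 2, 3, 4, 5, 6, 7, 8, 9, 10}
Step 20: union(0, 5) -> already same set; set of 0 now {0, 2, 3, 4, 5, 6, 7, 8, 9, 10}
Step 21: find(10) -> no change; set of 10 is {0, 2, 3, 4, 5, 6, 7, 8, 9, 10}
Step 22: find(2) -> no change; set of 2 is {0, 2, 3, 4, 5, 6, 7, 8, 9, 10}
Step 23: union(3, 8) -> already same set; set of 3 now {0, 2, 3, 4, 5, 6, 7, 8, 9, 10}
Step 24: union(0, 3) -> already same set; set of 0 now {0, 2, 3, 4, 5, 6, 7, 8, 9, 10}
Step 25: find(6) -> no change; set of 6 is {0, 2, 3, 4, 5, 6, 7, 8, 9, 10}
Step 26: find(0) -> no change; set of 0 is {0, 2, 3, 4, 5, 6, 7, 8, 9, 10}
Step 27: union(8, 5) -> already same set; set of 8 now {0, 2, 3, 4, 5, 6, 7, 8, 9, 10}
Step 28: union(9, 2) -> already same set; set of 9 now {0, 2, 3, 4, 5, 6, 7, 8, 9, 10}
Component of 2: {0, 2, 3, 4, 5, 6, 7, 8, 9, 10}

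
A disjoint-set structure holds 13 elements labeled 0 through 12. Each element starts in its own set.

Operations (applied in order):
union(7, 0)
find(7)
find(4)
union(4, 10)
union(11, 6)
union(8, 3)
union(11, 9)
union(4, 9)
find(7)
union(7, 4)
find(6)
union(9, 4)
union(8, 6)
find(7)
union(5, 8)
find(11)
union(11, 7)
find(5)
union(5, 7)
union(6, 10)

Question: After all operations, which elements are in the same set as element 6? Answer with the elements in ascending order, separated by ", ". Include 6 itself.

Answer: 0, 3, 4, 5, 6, 7, 8, 9, 10, 11

Derivation:
Step 1: union(7, 0) -> merged; set of 7 now {0, 7}
Step 2: find(7) -> no change; set of 7 is {0, 7}
Step 3: find(4) -> no change; set of 4 is {4}
Step 4: union(4, 10) -> merged; set of 4 now {4, 10}
Step 5: union(11, 6) -> merged; set of 11 now {6, 11}
Step 6: union(8, 3) -> merged; set of 8 now {3, 8}
Step 7: union(11, 9) -> merged; set of 11 now {6, 9, 11}
Step 8: union(4, 9) -> merged; set of 4 now {4, 6, 9, 10, 11}
Step 9: find(7) -> no change; set of 7 is {0, 7}
Step 10: union(7, 4) -> merged; set of 7 now {0, 4, 6, 7, 9, 10, 11}
Step 11: find(6) -> no change; set of 6 is {0, 4, 6, 7, 9, 10, 11}
Step 12: union(9, 4) -> already same set; set of 9 now {0, 4, 6, 7, 9, 10, 11}
Step 13: union(8, 6) -> merged; set of 8 now {0, 3, 4, 6, 7, 8, 9, 10, 11}
Step 14: find(7) -> no change; set of 7 is {0, 3, 4, 6, 7, 8, 9, 10, 11}
Step 15: union(5, 8) -> merged; set of 5 now {0, 3, 4, 5, 6, 7, 8, 9, 10, 11}
Step 16: find(11) -> no change; set of 11 is {0, 3, 4, 5, 6, 7, 8, 9, 10, 11}
Step 17: union(11, 7) -> already same set; set of 11 now {0, 3, 4, 5, 6, 7, 8, 9, 10, 11}
Step 18: find(5) -> no change; set of 5 is {0, 3, 4, 5, 6, 7, 8, 9, 10, 11}
Step 19: union(5, 7) -> already same set; set of 5 now {0, 3, 4, 5, 6, 7, 8, 9, 10, 11}
Step 20: union(6, 10) -> already same set; set of 6 now {0, 3, 4, 5, 6, 7, 8, 9, 10, 11}
Component of 6: {0, 3, 4, 5, 6, 7, 8, 9, 10, 11}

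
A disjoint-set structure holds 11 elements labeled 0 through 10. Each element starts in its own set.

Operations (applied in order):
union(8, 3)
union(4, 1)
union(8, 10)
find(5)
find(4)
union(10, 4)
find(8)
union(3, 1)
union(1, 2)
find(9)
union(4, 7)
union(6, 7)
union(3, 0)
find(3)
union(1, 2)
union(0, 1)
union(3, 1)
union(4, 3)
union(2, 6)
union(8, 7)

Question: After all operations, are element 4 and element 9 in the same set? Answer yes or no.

Answer: no

Derivation:
Step 1: union(8, 3) -> merged; set of 8 now {3, 8}
Step 2: union(4, 1) -> merged; set of 4 now {1, 4}
Step 3: union(8, 10) -> merged; set of 8 now {3, 8, 10}
Step 4: find(5) -> no change; set of 5 is {5}
Step 5: find(4) -> no change; set of 4 is {1, 4}
Step 6: union(10, 4) -> merged; set of 10 now {1, 3, 4, 8, 10}
Step 7: find(8) -> no change; set of 8 is {1, 3, 4, 8, 10}
Step 8: union(3, 1) -> already same set; set of 3 now {1, 3, 4, 8, 10}
Step 9: union(1, 2) -> merged; set of 1 now {1, 2, 3, 4, 8, 10}
Step 10: find(9) -> no change; set of 9 is {9}
Step 11: union(4, 7) -> merged; set of 4 now {1, 2, 3, 4, 7, 8, 10}
Step 12: union(6, 7) -> merged; set of 6 now {1, 2, 3, 4, 6, 7, 8, 10}
Step 13: union(3, 0) -> merged; set of 3 now {0, 1, 2, 3, 4, 6, 7, 8, 10}
Step 14: find(3) -> no change; set of 3 is {0, 1, 2, 3, 4, 6, 7, 8, 10}
Step 15: union(1, 2) -> already same set; set of 1 now {0, 1, 2, 3, 4, 6, 7, 8, 10}
Step 16: union(0, 1) -> already same set; set of 0 now {0, 1, 2, 3, 4, 6, 7, 8, 10}
Step 17: union(3, 1) -> already same set; set of 3 now {0, 1, 2, 3, 4, 6, 7, 8, 10}
Step 18: union(4, 3) -> already same set; set of 4 now {0, 1, 2, 3, 4, 6, 7, 8, 10}
Step 19: union(2, 6) -> already same set; set of 2 now {0, 1, 2, 3, 4, 6, 7, 8, 10}
Step 20: union(8, 7) -> already same set; set of 8 now {0, 1, 2, 3, 4, 6, 7, 8, 10}
Set of 4: {0, 1, 2, 3, 4, 6, 7, 8, 10}; 9 is not a member.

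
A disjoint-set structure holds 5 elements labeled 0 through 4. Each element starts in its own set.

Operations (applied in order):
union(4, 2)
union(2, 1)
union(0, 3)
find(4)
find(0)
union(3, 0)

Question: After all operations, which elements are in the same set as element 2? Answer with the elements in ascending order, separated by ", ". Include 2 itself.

Answer: 1, 2, 4

Derivation:
Step 1: union(4, 2) -> merged; set of 4 now {2, 4}
Step 2: union(2, 1) -> merged; set of 2 now {1, 2, 4}
Step 3: union(0, 3) -> merged; set of 0 now {0, 3}
Step 4: find(4) -> no change; set of 4 is {1, 2, 4}
Step 5: find(0) -> no change; set of 0 is {0, 3}
Step 6: union(3, 0) -> already same set; set of 3 now {0, 3}
Component of 2: {1, 2, 4}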